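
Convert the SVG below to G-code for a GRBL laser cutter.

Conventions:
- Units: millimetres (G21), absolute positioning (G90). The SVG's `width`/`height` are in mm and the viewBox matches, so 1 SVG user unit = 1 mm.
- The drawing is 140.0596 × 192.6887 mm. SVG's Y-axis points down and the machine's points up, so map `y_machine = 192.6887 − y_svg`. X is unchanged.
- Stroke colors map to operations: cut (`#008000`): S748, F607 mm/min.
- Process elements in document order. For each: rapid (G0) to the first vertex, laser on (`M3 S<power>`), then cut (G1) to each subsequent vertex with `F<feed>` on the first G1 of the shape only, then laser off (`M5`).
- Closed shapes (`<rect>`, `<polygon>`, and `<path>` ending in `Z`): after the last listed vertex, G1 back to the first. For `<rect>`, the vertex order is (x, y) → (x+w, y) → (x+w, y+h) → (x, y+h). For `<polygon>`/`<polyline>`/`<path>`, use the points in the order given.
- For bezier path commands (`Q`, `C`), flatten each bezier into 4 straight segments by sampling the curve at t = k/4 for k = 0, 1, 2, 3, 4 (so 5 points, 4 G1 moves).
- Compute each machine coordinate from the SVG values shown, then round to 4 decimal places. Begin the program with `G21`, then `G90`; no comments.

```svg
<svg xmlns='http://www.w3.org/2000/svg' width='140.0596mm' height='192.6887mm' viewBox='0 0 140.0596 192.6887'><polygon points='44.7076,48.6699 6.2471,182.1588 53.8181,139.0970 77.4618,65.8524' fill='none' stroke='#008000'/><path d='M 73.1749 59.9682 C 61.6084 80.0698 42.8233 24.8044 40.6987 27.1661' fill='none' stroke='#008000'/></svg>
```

1 u = 1 mm; y_m = 192.6887 − y.

[1] `<polygon>` closed polygon, #008000→cut S748 F607: (44.7076,144.0188) → (6.2471,10.5299) → (53.8181,53.5917) → (77.4618,126.8363) → (44.7076,144.0188) (closed)

[2] `<path>` cubic bezier, #008000→cut S748 F607: (73.1749,132.7205) → (63.5196,129.6976) → (53.3961,142.4691) → (45.0429,158.5668) → (40.6987,165.5226)

G21
G90
G0 X44.7076 Y144.0188
M3 S748
G1 X6.2471 Y10.5299 F607
G1 X53.8181 Y53.5917
G1 X77.4618 Y126.8363
G1 X44.7076 Y144.0188
M5
G0 X73.1749 Y132.7205
M3 S748
G1 X63.5196 Y129.6976 F607
G1 X53.3961 Y142.4691
G1 X45.0429 Y158.5668
G1 X40.6987 Y165.5226
M5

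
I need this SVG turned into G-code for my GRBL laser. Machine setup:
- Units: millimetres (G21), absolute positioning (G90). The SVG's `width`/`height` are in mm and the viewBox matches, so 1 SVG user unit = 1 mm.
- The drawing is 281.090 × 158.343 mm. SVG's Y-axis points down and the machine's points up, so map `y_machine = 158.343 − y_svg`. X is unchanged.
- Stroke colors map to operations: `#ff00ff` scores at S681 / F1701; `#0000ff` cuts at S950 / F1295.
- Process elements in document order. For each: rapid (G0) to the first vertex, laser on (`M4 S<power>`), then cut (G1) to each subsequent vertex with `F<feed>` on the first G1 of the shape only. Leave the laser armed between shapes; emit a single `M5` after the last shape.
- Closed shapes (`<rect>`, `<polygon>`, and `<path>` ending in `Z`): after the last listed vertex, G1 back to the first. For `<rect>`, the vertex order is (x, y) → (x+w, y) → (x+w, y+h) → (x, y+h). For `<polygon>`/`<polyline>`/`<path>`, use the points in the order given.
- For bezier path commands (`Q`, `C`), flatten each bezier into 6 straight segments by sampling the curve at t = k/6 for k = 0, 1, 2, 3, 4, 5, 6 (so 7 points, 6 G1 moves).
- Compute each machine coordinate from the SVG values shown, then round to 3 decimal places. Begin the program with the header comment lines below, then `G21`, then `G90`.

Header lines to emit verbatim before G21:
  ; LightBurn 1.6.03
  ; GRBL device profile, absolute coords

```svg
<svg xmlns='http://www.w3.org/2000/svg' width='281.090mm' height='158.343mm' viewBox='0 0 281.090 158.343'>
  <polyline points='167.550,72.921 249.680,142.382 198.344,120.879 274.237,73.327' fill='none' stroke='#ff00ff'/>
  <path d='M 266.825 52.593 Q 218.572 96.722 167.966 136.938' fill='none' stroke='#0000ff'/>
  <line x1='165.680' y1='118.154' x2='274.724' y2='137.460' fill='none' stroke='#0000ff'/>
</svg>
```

viewBox `0 0 281.090 158.343` with mm width/height → 1 unit = 1 mm. Flip: y_m = 158.343 − y_svg.

**Shape 1** — `<polyline>` open polyline, stroke `#ff00ff` → score (S681, F1701). Machine vertices: (167.550,85.422) → (249.680,15.961) → (198.344,37.464) → (274.237,85.016). Open path.

**Shape 2** — `<path>` quadratic bezier, stroke `#0000ff` → cut (S950, F1295). Control points (SVG): P0=(266.825,52.593), P1=(218.572,96.722), P2=(167.966,136.938); sampled at t=k/6. Machine vertices: (266.825,105.750) → (250.675,91.149) → (234.395,76.765) → (217.984,62.599) → (201.442,48.650) → (184.769,34.919) → (167.966,21.405). Open path.

**Shape 3** — `<line>` line segment, stroke `#0000ff` → cut (S950, F1295). Machine vertices: (165.680,40.189) → (274.724,20.883). Open path.

; LightBurn 1.6.03
; GRBL device profile, absolute coords
G21
G90
G0 X167.550 Y85.422
M4 S681
G1 X249.680 Y15.961 F1701
G1 X198.344 Y37.464
G1 X274.237 Y85.016
G0 X266.825 Y105.750
M4 S950
G1 X250.675 Y91.149 F1295
G1 X234.395 Y76.765
G1 X217.984 Y62.599
G1 X201.442 Y48.650
G1 X184.769 Y34.919
G1 X167.966 Y21.405
G0 X165.680 Y40.189
M4 S950
G1 X274.724 Y20.883 F1295
M5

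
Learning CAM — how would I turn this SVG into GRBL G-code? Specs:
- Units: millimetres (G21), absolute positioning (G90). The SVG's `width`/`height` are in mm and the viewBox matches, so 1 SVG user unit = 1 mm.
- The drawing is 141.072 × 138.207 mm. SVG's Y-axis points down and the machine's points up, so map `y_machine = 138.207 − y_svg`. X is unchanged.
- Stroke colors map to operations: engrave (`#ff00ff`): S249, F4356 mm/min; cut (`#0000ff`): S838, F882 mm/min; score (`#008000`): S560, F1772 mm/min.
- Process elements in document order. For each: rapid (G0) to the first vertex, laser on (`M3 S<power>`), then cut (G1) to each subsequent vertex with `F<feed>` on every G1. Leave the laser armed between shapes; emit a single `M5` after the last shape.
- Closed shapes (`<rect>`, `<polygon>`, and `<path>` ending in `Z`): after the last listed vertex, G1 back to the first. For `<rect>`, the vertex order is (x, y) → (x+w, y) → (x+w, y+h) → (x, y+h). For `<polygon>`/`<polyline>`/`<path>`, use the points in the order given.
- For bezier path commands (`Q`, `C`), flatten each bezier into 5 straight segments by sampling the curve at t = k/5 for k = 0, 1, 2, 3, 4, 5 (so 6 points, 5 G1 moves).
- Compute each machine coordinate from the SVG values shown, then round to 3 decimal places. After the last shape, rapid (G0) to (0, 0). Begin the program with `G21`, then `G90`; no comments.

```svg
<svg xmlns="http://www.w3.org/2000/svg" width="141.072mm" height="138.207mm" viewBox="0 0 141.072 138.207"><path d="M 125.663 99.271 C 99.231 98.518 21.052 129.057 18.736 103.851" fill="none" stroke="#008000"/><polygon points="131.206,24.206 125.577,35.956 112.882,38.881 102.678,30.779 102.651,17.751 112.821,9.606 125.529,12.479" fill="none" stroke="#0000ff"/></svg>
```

G21
G90
G0 X125.663 Y38.936
M3 S560
G1 X104.615 Y36.329 F1772
G1 X77.273 Y30.390 F1772
G1 X49.762 Y25.296 F1772
G1 X28.208 Y25.226 F1772
G1 X18.736 Y34.356 F1772
G0 X131.206 Y114.001
M3 S838
G1 X125.577 Y102.251 F882
G1 X112.882 Y99.326 F882
G1 X102.678 Y107.428 F882
G1 X102.651 Y120.456 F882
G1 X112.821 Y128.601 F882
G1 X125.529 Y125.728 F882
G1 X131.206 Y114.001 F882
M5
G0 X0.000 Y0.000

Since the viewBox matches the mm dimensions, user units are millimetres directly. The only transform is the Y-flip y_m = 138.207 − y_svg.

Shape 1 is a cubic bezier drawn with `<path>`. Its stroke #008000 means score at S560, F1772. After flipping Y the toolpath is (125.663,38.936) → (104.615,36.329) → (77.273,30.390) → (49.762,25.296) → (28.208,25.226) → (18.736,34.356).

Shape 2 is a regular polygon drawn with `<polygon>`. Its stroke #0000ff means cut at S838, F882. After flipping Y the toolpath is (131.206,114.001) → (125.577,102.251) → (112.882,99.326) → (102.678,107.428) → (102.651,120.456) → (112.821,128.601) → (125.529,125.728) → (131.206,114.001), returning to the start.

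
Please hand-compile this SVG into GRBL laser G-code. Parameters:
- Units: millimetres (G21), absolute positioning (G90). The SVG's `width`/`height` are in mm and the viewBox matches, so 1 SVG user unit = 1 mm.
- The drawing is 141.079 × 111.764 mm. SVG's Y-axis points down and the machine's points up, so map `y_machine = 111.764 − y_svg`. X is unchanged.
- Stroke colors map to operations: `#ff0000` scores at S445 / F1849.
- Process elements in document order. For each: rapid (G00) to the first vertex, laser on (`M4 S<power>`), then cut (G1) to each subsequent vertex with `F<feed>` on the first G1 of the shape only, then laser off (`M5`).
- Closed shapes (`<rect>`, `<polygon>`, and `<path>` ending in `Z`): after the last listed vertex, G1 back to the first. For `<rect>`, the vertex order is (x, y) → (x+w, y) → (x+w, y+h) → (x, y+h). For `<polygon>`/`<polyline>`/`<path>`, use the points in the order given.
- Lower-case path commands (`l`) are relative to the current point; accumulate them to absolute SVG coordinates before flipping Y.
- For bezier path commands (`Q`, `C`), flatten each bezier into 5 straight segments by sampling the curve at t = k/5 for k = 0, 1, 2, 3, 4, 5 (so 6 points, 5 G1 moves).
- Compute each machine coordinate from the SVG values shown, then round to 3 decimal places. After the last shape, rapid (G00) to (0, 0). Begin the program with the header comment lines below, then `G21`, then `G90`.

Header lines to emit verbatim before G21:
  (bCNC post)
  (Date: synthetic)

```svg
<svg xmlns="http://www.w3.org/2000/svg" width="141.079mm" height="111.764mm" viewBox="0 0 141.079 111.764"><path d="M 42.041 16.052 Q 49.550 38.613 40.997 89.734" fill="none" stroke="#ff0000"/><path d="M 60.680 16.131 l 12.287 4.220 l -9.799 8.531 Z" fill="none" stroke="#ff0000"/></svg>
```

1 u = 1 mm; y_m = 111.764 − y.

[1] `<path>` quadratic bezier, #ff0000→score S445 F1849: (42.041,95.712) → (44.402,85.545) → (45.478,73.094) → (45.269,58.357) → (43.776,41.336) → (40.997,22.030)

[2] `<path>` regular polygon, #ff0000→score S445 F1849: (60.680,95.633) → (72.967,91.413) → (63.168,82.882) → (60.680,95.633) (closed)

(bCNC post)
(Date: synthetic)
G21
G90
G00 X42.041 Y95.712
M4 S445
G1 X44.402 Y85.545 F1849
G1 X45.478 Y73.094
G1 X45.269 Y58.357
G1 X43.776 Y41.336
G1 X40.997 Y22.030
M5
G00 X60.680 Y95.633
M4 S445
G1 X72.967 Y91.413 F1849
G1 X63.168 Y82.882
G1 X60.680 Y95.633
M5
G00 X0.000 Y0.000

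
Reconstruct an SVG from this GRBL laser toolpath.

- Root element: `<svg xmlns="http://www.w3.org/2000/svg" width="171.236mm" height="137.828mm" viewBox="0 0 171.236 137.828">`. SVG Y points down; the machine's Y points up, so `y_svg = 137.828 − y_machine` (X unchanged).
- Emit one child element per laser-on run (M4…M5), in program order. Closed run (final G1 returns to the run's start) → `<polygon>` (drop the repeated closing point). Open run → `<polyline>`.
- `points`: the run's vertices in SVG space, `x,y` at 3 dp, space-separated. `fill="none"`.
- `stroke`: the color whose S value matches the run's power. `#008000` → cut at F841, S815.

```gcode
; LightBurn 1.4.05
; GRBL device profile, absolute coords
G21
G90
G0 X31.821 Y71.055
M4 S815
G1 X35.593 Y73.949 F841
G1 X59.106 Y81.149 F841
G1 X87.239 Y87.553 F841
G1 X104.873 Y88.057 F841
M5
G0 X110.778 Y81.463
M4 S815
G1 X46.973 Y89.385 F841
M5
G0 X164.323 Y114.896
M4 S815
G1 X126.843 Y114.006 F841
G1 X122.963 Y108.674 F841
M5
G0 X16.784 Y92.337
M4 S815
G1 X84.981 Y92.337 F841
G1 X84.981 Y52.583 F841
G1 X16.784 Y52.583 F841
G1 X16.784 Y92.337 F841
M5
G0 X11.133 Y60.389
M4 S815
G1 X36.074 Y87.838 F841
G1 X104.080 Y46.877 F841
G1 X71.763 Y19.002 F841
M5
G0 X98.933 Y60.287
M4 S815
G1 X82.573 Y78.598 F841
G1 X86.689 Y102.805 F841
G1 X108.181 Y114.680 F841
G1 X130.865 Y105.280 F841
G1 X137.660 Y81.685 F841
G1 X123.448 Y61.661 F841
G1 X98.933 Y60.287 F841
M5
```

<svg xmlns="http://www.w3.org/2000/svg" width="171.236mm" height="137.828mm" viewBox="0 0 171.236 137.828">
  <polyline points="31.821,66.773 35.593,63.879 59.106,56.679 87.239,50.275 104.873,49.771" fill="none" stroke="#008000"/>
  <polyline points="110.778,56.365 46.973,48.443" fill="none" stroke="#008000"/>
  <polyline points="164.323,22.932 126.843,23.822 122.963,29.154" fill="none" stroke="#008000"/>
  <polygon points="16.784,45.491 84.981,45.491 84.981,85.245 16.784,85.245" fill="none" stroke="#008000"/>
  <polyline points="11.133,77.439 36.074,49.990 104.080,90.951 71.763,118.826" fill="none" stroke="#008000"/>
  <polygon points="98.933,77.541 82.573,59.230 86.689,35.023 108.181,23.148 130.865,32.548 137.660,56.143 123.448,76.167" fill="none" stroke="#008000"/>
</svg>

y_svg = 137.828 − y_m. Every run uses S815, so all elements get stroke `#008000` (cut).

[1] open run; points: 31.821,66.773 35.593,63.879 59.106,56.679 87.239,50.275 104.873,49.771

[2] open run; points: 110.778,56.365 46.973,48.443

[3] open run; points: 164.323,22.932 126.843,23.822 122.963,29.154

[4] closed run; points: 16.784,45.491 84.981,45.491 84.981,85.245 16.784,85.245

[5] open run; points: 11.133,77.439 36.074,49.990 104.080,90.951 71.763,118.826

[6] closed run; points: 98.933,77.541 82.573,59.230 86.689,35.023 108.181,23.148 130.865,32.548 137.660,56.143 123.448,76.167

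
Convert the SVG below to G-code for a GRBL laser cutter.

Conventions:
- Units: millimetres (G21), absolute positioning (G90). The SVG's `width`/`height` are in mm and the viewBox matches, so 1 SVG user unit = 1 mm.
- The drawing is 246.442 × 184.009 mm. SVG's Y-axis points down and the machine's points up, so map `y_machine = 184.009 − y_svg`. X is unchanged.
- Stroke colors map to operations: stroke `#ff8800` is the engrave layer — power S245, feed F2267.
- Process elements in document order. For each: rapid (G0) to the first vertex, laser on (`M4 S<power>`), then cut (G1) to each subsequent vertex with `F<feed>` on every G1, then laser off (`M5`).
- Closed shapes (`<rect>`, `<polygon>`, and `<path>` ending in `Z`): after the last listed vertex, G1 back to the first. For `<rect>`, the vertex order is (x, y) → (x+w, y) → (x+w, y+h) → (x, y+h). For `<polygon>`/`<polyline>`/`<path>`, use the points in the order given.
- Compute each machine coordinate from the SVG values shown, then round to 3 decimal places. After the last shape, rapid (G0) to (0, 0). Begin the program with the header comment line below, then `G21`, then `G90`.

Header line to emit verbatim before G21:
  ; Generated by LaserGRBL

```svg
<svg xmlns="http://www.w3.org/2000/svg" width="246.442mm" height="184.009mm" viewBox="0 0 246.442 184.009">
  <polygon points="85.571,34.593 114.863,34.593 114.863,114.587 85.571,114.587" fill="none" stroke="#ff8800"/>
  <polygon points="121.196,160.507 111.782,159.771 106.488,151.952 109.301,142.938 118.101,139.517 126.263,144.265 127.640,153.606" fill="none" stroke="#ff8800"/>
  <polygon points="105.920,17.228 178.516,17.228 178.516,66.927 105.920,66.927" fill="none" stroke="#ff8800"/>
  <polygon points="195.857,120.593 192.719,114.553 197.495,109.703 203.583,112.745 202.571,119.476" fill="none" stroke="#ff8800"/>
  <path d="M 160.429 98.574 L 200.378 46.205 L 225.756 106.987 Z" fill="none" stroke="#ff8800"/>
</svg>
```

Since the viewBox matches the mm dimensions, user units are millimetres directly. The only transform is the Y-flip y_m = 184.009 − y_svg.

Shape 1 is a rectangle drawn with `<polygon>`. Its stroke #ff8800 means engrave at S245, F2267. After flipping Y the toolpath is (85.571,149.416) → (114.863,149.416) → (114.863,69.422) → (85.571,69.422) → (85.571,149.416), returning to the start.

Shape 2 is a regular polygon drawn with `<polygon>`. Its stroke #ff8800 means engrave at S245, F2267. After flipping Y the toolpath is (121.196,23.502) → (111.782,24.238) → (106.488,32.057) → (109.301,41.071) → (118.101,44.492) → (126.263,39.744) → (127.640,30.403) → (121.196,23.502), returning to the start.

Shape 3 is a rectangle drawn with `<polygon>`. Its stroke #ff8800 means engrave at S245, F2267. After flipping Y the toolpath is (105.920,166.781) → (178.516,166.781) → (178.516,117.082) → (105.920,117.082) → (105.920,166.781), returning to the start.

Shape 4 is a regular polygon drawn with `<polygon>`. Its stroke #ff8800 means engrave at S245, F2267. After flipping Y the toolpath is (195.857,63.416) → (192.719,69.456) → (197.495,74.306) → (203.583,71.264) → (202.571,64.533) → (195.857,63.416), returning to the start.

Shape 5 is a regular polygon drawn with `<path>`. Its stroke #ff8800 means engrave at S245, F2267. After flipping Y the toolpath is (160.429,85.435) → (200.378,137.804) → (225.756,77.022) → (160.429,85.435), returning to the start.

; Generated by LaserGRBL
G21
G90
G0 X85.571 Y149.416
M4 S245
G1 X114.863 Y149.416 F2267
G1 X114.863 Y69.422 F2267
G1 X85.571 Y69.422 F2267
G1 X85.571 Y149.416 F2267
M5
G0 X121.196 Y23.502
M4 S245
G1 X111.782 Y24.238 F2267
G1 X106.488 Y32.057 F2267
G1 X109.301 Y41.071 F2267
G1 X118.101 Y44.492 F2267
G1 X126.263 Y39.744 F2267
G1 X127.640 Y30.403 F2267
G1 X121.196 Y23.502 F2267
M5
G0 X105.920 Y166.781
M4 S245
G1 X178.516 Y166.781 F2267
G1 X178.516 Y117.082 F2267
G1 X105.920 Y117.082 F2267
G1 X105.920 Y166.781 F2267
M5
G0 X195.857 Y63.416
M4 S245
G1 X192.719 Y69.456 F2267
G1 X197.495 Y74.306 F2267
G1 X203.583 Y71.264 F2267
G1 X202.571 Y64.533 F2267
G1 X195.857 Y63.416 F2267
M5
G0 X160.429 Y85.435
M4 S245
G1 X200.378 Y137.804 F2267
G1 X225.756 Y77.022 F2267
G1 X160.429 Y85.435 F2267
M5
G0 X0.000 Y0.000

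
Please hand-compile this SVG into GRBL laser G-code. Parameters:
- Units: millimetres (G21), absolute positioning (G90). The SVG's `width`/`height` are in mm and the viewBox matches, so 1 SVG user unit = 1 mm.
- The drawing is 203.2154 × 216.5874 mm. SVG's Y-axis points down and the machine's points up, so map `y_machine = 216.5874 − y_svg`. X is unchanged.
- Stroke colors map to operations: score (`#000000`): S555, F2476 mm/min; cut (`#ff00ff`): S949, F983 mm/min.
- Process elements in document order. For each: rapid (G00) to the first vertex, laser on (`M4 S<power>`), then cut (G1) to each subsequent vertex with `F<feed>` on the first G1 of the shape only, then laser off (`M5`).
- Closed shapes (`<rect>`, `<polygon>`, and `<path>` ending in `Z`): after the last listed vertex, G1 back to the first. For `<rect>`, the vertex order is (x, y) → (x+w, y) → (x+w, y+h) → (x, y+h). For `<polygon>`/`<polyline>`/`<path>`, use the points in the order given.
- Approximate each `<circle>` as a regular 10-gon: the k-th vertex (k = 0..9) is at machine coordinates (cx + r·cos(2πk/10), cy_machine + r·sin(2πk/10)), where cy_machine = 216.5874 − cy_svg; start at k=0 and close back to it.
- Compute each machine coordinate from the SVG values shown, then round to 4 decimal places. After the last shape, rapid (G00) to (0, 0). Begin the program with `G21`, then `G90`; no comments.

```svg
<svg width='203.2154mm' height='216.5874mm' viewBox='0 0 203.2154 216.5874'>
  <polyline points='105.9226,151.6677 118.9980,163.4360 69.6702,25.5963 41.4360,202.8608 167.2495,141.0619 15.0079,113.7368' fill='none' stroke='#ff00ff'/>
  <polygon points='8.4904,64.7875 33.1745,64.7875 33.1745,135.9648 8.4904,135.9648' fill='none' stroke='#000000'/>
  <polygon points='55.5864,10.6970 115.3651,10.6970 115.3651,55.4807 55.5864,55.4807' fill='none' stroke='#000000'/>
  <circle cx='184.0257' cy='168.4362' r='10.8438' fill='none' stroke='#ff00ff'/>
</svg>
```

G21
G90
G00 X105.9226 Y64.9197
M4 S949
G1 X118.9980 Y53.1514 F983
G1 X69.6702 Y190.9911
G1 X41.4360 Y13.7266
G1 X167.2495 Y75.5255
G1 X15.0079 Y102.8506
M5
G00 X8.4904 Y151.7999
M4 S555
G1 X33.1745 Y151.7999 F2476
G1 X33.1745 Y80.6226
G1 X8.4904 Y80.6226
G1 X8.4904 Y151.7999
M5
G00 X55.5864 Y205.8904
M4 S555
G1 X115.3651 Y205.8904 F2476
G1 X115.3651 Y161.1067
G1 X55.5864 Y161.1067
G1 X55.5864 Y205.8904
M5
G00 X194.8695 Y48.1512
M4 S949
G1 X192.7985 Y54.5250 F983
G1 X187.3766 Y58.4643
G1 X180.6748 Y58.4643
G1 X175.2529 Y54.5250
G1 X173.1819 Y48.1512
G1 X175.2529 Y41.7774
G1 X180.6748 Y37.8381
G1 X187.3766 Y37.8381
G1 X192.7985 Y41.7774
G1 X194.8695 Y48.1512
M5
G00 X0.0000 Y0.0000

viewBox `0 0 203.2154 216.5874` with mm width/height → 1 unit = 1 mm. Flip: y_m = 216.5874 − y_svg.

**Shape 1** — `<polyline>` open polyline, stroke `#ff00ff` → cut (S949, F983). Machine vertices: (105.9226,64.9197) → (118.9980,53.1514) → (69.6702,190.9911) → (41.4360,13.7266) → (167.2495,75.5255) → (15.0079,102.8506). Open path.

**Shape 2** — `<polygon>` rectangle, stroke `#000000` → score (S555, F2476). Machine vertices: (8.4904,151.7999) → (33.1745,151.7999) → (33.1745,80.6226) → (8.4904,80.6226) → (8.4904,151.7999). Closed: final G1 returns to the first vertex.

**Shape 3** — `<polygon>` rectangle, stroke `#000000` → score (S555, F2476). Machine vertices: (55.5864,205.8904) → (115.3651,205.8904) → (115.3651,161.1067) → (55.5864,161.1067) → (55.5864,205.8904). Closed: final G1 returns to the first vertex.

**Shape 4** — `<circle>` circle, stroke `#ff00ff` → cut (S949, F983). Machine vertices: (194.8695,48.1512) → (192.7985,54.5250) → (187.3766,58.4643) → (180.6748,58.4643) → (175.2529,54.5250) → (173.1819,48.1512) → (175.2529,41.7774) → (180.6748,37.8381) → (187.3766,37.8381) → (192.7985,41.7774) → (194.8695,48.1512). Closed: final G1 returns to the first vertex.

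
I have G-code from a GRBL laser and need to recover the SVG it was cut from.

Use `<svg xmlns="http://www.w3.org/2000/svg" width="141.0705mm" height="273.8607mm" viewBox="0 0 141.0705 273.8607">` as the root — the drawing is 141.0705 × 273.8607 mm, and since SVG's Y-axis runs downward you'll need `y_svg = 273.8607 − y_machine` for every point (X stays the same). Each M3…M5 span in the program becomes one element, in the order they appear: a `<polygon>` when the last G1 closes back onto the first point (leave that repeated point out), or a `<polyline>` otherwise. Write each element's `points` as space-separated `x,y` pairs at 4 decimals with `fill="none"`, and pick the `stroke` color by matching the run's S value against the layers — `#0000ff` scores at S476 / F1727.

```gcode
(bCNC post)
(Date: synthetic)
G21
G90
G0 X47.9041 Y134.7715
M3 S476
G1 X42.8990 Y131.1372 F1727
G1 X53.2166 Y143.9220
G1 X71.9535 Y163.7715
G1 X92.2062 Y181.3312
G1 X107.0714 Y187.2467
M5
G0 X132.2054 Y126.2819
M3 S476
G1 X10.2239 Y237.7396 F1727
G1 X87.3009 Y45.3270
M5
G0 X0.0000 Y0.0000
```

<svg xmlns="http://www.w3.org/2000/svg" width="141.0705mm" height="273.8607mm" viewBox="0 0 141.0705 273.8607">
  <polyline points="47.9041,139.0892 42.8990,142.7235 53.2166,129.9387 71.9535,110.0892 92.2062,92.5295 107.0714,86.6140" fill="none" stroke="#0000ff"/>
  <polyline points="132.2054,147.5788 10.2239,36.1211 87.3009,228.5337" fill="none" stroke="#0000ff"/>
</svg>

Each laser-on run becomes one SVG element. Flip Y back into SVG space with y_svg = 273.8607 − y_machine. Every run uses S476, so all elements get stroke `#0000ff` (score).

Run 1: The run is open, so emit a `<polyline>` with points (Y-flipped): 47.9041,139.0892 42.8990,142.7235 53.2166,129.9387 71.9535,110.0892 92.2062,92.5295 107.0714,86.6140.

Run 2: The run is open, so emit a `<polyline>` with points (Y-flipped): 132.2054,147.5788 10.2239,36.1211 87.3009,228.5337.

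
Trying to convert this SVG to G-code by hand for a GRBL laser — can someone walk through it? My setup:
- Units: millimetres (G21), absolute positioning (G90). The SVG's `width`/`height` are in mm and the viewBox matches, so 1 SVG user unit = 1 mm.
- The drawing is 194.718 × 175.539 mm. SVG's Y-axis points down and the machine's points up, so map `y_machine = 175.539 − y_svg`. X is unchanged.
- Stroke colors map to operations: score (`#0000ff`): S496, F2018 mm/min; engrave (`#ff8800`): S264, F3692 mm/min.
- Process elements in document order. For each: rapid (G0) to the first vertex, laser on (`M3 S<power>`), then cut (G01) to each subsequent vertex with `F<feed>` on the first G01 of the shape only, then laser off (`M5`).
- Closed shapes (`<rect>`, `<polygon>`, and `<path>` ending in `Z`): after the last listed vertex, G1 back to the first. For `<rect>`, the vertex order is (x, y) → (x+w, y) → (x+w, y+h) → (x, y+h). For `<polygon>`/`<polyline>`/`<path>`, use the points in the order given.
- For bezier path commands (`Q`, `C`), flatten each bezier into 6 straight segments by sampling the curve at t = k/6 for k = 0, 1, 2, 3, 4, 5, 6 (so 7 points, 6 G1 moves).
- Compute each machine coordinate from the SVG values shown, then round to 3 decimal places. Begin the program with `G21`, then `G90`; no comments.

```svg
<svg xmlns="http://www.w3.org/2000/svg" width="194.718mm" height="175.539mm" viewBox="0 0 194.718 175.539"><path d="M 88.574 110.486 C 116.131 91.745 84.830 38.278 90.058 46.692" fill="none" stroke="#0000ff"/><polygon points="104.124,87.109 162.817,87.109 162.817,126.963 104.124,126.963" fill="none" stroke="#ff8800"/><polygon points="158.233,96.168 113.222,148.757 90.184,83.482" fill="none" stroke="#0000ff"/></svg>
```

G21
G90
G0 X88.574 Y65.053
M3 S496
G01 X97.889 Y76.870 F2018
G01 X100.045 Y91.791
G01 X97.689 Y107.133
G01 X93.473 Y120.212
G01 X90.046 Y128.345
G01 X90.058 Y128.847
M5
G0 X104.124 Y88.430
M3 S264
G01 X162.817 Y88.430 F3692
G01 X162.817 Y48.576
G01 X104.124 Y48.576
G01 X104.124 Y88.430
M5
G0 X158.233 Y79.371
M3 S496
G01 X113.222 Y26.782 F2018
G01 X90.184 Y92.057
G01 X158.233 Y79.371
M5

Since the viewBox matches the mm dimensions, user units are millimetres directly. The only transform is the Y-flip y_m = 175.539 − y_svg.

Shape 1 is a cubic bezier drawn with `<path>`. Its stroke #0000ff means score at S496, F2018. After flipping Y the toolpath is (88.574,65.053) → (97.889,76.870) → (100.045,91.791) → (97.689,107.133) → (93.473,120.212) → (90.046,128.345) → (90.058,128.847).

Shape 2 is a rectangle drawn with `<polygon>`. Its stroke #ff8800 means engrave at S264, F3692. After flipping Y the toolpath is (104.124,88.430) → (162.817,88.430) → (162.817,48.576) → (104.124,48.576) → (104.124,88.430), returning to the start.

Shape 3 is a regular polygon drawn with `<polygon>`. Its stroke #0000ff means score at S496, F2018. After flipping Y the toolpath is (158.233,79.371) → (113.222,26.782) → (90.184,92.057) → (158.233,79.371), returning to the start.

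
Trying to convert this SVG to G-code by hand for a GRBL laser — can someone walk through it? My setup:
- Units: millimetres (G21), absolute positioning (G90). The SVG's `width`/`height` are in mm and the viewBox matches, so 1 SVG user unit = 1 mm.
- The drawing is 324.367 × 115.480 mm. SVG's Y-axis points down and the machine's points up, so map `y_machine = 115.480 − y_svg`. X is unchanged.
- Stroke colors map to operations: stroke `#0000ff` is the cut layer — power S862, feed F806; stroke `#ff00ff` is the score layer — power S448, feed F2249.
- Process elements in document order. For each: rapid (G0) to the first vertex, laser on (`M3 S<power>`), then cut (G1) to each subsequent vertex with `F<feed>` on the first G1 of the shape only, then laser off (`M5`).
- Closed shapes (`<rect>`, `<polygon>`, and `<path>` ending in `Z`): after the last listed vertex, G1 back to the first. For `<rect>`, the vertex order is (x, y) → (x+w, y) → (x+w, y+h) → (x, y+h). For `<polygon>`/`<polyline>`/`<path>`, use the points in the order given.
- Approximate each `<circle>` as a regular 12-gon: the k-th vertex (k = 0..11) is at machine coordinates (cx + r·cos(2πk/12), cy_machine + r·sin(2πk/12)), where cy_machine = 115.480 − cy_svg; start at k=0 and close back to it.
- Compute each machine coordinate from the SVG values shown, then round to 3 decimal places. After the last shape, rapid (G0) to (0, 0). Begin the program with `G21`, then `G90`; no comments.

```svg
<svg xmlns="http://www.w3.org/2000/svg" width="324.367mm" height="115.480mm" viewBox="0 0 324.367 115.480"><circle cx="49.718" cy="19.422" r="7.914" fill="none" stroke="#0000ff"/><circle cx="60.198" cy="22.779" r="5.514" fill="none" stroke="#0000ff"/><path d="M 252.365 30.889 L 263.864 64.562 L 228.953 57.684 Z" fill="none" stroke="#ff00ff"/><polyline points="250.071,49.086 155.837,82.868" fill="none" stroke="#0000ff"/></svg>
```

viewBox `0 0 324.367 115.480` with mm width/height → 1 unit = 1 mm. Flip: y_m = 115.480 − y_svg.

**Shape 1** — `<circle>` circle, stroke `#0000ff` → cut (S862, F806). Machine vertices: (57.632,96.058) → (56.572,100.015) → (53.675,102.912) → (49.718,103.972) → (45.761,102.912) → (42.864,100.015) → (41.804,96.058) → (42.864,92.101) → (45.761,89.204) → (49.718,88.144) → (53.675,89.204) → (56.572,92.101) → (57.632,96.058). Closed: final G1 returns to the first vertex.

**Shape 2** — `<circle>` circle, stroke `#0000ff` → cut (S862, F806). Machine vertices: (65.712,92.701) → (64.973,95.458) → (62.955,97.476) → (60.198,98.215) → (57.441,97.476) → (55.423,95.458) → (54.684,92.701) → (55.423,89.944) → (57.441,87.926) → (60.198,87.187) → (62.955,87.926) → (64.973,89.944) → (65.712,92.701). Closed: final G1 returns to the first vertex.

**Shape 3** — `<path>` regular polygon, stroke `#ff00ff` → score (S448, F2249). Machine vertices: (252.365,84.591) → (263.864,50.918) → (228.953,57.796) → (252.365,84.591). Closed: final G1 returns to the first vertex.

**Shape 4** — `<polyline>` line segment, stroke `#0000ff` → cut (S862, F806). Machine vertices: (250.071,66.394) → (155.837,32.612). Open path.

G21
G90
G0 X57.632 Y96.058
M3 S862
G1 X56.572 Y100.015 F806
G1 X53.675 Y102.912
G1 X49.718 Y103.972
G1 X45.761 Y102.912
G1 X42.864 Y100.015
G1 X41.804 Y96.058
G1 X42.864 Y92.101
G1 X45.761 Y89.204
G1 X49.718 Y88.144
G1 X53.675 Y89.204
G1 X56.572 Y92.101
G1 X57.632 Y96.058
M5
G0 X65.712 Y92.701
M3 S862
G1 X64.973 Y95.458 F806
G1 X62.955 Y97.476
G1 X60.198 Y98.215
G1 X57.441 Y97.476
G1 X55.423 Y95.458
G1 X54.684 Y92.701
G1 X55.423 Y89.944
G1 X57.441 Y87.926
G1 X60.198 Y87.187
G1 X62.955 Y87.926
G1 X64.973 Y89.944
G1 X65.712 Y92.701
M5
G0 X252.365 Y84.591
M3 S448
G1 X263.864 Y50.918 F2249
G1 X228.953 Y57.796
G1 X252.365 Y84.591
M5
G0 X250.071 Y66.394
M3 S862
G1 X155.837 Y32.612 F806
M5
G0 X0.000 Y0.000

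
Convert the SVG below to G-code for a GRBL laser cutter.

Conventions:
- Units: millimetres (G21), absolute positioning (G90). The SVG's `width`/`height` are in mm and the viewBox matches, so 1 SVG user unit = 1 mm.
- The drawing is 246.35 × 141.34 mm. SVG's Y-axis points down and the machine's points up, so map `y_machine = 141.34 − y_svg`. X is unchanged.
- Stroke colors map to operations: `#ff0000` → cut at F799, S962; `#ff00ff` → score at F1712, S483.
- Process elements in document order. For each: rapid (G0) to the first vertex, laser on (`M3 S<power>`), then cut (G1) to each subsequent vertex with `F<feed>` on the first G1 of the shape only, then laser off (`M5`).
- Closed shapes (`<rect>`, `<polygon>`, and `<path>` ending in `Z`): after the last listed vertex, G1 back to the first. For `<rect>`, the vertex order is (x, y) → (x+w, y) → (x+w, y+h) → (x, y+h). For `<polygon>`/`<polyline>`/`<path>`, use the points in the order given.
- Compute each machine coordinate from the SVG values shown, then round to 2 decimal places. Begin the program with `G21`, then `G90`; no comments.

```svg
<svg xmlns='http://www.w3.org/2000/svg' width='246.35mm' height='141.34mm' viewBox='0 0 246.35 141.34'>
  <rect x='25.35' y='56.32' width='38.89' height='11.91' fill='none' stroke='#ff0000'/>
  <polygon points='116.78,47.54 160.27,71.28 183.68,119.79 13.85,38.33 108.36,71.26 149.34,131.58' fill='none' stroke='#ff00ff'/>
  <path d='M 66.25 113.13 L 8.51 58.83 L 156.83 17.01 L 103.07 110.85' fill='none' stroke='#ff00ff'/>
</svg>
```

G21
G90
G0 X25.35 Y85.02
M3 S962
G1 X64.24 Y85.02 F799
G1 X64.24 Y73.11
G1 X25.35 Y73.11
G1 X25.35 Y85.02
M5
G0 X116.78 Y93.80
M3 S483
G1 X160.27 Y70.06 F1712
G1 X183.68 Y21.55
G1 X13.85 Y103.01
G1 X108.36 Y70.08
G1 X149.34 Y9.76
G1 X116.78 Y93.80
M5
G0 X66.25 Y28.21
M3 S483
G1 X8.51 Y82.51 F1712
G1 X156.83 Y124.33
G1 X103.07 Y30.49
M5

1 u = 1 mm; y_m = 141.34 − y.

[1] `<rect>` rectangle, #ff0000→cut S962 F799: (25.35,85.02) → (64.24,85.02) → (64.24,73.11) → (25.35,73.11) → (25.35,85.02) (closed)

[2] `<polygon>` closed polygon, #ff00ff→score S483 F1712: (116.78,93.80) → (160.27,70.06) → (183.68,21.55) → (13.85,103.01) → (108.36,70.08) → (149.34,9.76) → (116.78,93.80) (closed)

[3] `<path>` open polyline, #ff00ff→score S483 F1712: (66.25,28.21) → (8.51,82.51) → (156.83,124.33) → (103.07,30.49)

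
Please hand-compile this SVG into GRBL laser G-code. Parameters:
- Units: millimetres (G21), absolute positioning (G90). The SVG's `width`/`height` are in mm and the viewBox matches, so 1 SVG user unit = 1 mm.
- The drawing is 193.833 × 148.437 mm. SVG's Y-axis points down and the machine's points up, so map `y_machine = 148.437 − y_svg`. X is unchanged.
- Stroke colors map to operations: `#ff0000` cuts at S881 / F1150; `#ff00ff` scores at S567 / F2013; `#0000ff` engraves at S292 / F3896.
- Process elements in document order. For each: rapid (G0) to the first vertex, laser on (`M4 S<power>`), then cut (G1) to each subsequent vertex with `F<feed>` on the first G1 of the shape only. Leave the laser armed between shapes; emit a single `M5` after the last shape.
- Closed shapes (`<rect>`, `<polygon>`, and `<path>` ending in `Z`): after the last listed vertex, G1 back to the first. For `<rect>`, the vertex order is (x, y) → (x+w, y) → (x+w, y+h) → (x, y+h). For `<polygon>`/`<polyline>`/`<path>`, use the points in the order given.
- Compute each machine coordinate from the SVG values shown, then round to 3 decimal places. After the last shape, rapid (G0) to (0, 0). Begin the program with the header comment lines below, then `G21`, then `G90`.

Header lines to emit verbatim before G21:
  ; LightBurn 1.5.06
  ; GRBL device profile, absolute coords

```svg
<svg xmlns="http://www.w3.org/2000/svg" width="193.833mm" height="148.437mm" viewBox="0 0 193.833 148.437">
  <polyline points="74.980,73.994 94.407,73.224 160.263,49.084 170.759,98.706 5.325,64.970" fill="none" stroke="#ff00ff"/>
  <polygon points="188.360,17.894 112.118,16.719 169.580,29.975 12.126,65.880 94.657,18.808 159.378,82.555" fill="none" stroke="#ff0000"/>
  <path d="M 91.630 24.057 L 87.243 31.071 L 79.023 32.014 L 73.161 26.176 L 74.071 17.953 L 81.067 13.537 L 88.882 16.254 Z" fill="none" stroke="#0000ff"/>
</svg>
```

Since the viewBox matches the mm dimensions, user units are millimetres directly. The only transform is the Y-flip y_m = 148.437 − y_svg.

Shape 1 is a open polyline drawn with `<polyline>`. Its stroke #ff00ff means score at S567, F2013. After flipping Y the toolpath is (74.980,74.443) → (94.407,75.213) → (160.263,99.353) → (170.759,49.731) → (5.325,83.467).

Shape 2 is a closed polygon drawn with `<polygon>`. Its stroke #ff0000 means cut at S881, F1150. After flipping Y the toolpath is (188.360,130.543) → (112.118,131.718) → (169.580,118.462) → (12.126,82.557) → (94.657,129.629) → (159.378,65.882) → (188.360,130.543), returning to the start.

Shape 3 is a regular polygon drawn with `<path>`. Its stroke #0000ff means engrave at S292, F3896. After flipping Y the toolpath is (91.630,124.380) → (87.243,117.366) → (79.023,116.423) → (73.161,122.261) → (74.071,130.484) → (81.067,134.900) → (88.882,132.183) → (91.630,124.380), returning to the start.

; LightBurn 1.5.06
; GRBL device profile, absolute coords
G21
G90
G0 X74.980 Y74.443
M4 S567
G1 X94.407 Y75.213 F2013
G1 X160.263 Y99.353
G1 X170.759 Y49.731
G1 X5.325 Y83.467
G0 X188.360 Y130.543
M4 S881
G1 X112.118 Y131.718 F1150
G1 X169.580 Y118.462
G1 X12.126 Y82.557
G1 X94.657 Y129.629
G1 X159.378 Y65.882
G1 X188.360 Y130.543
G0 X91.630 Y124.380
M4 S292
G1 X87.243 Y117.366 F3896
G1 X79.023 Y116.423
G1 X73.161 Y122.261
G1 X74.071 Y130.484
G1 X81.067 Y134.900
G1 X88.882 Y132.183
G1 X91.630 Y124.380
M5
G0 X0.000 Y0.000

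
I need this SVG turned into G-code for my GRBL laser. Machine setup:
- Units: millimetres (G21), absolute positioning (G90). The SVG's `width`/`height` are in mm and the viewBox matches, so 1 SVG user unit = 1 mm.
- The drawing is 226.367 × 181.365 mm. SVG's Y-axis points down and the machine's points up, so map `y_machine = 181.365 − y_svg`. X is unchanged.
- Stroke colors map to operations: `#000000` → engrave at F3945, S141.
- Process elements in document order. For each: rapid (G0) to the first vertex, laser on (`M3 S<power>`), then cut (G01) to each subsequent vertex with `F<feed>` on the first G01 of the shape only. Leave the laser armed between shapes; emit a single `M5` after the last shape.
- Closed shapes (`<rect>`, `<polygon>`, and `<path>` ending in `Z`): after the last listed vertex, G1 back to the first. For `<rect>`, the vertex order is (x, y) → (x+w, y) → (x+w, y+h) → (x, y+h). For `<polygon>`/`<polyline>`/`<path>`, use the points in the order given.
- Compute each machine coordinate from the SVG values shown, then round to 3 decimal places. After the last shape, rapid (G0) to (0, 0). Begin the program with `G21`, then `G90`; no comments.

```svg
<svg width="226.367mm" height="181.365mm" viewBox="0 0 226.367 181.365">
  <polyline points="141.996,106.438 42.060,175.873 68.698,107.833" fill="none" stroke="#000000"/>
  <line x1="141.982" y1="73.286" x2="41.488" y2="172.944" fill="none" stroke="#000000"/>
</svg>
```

viewBox `0 0 226.367 181.365` with mm width/height → 1 unit = 1 mm. Flip: y_m = 181.365 − y_svg.

**Shape 1** — `<polyline>` open polyline, stroke `#000000` → engrave (S141, F3945). Machine vertices: (141.996,74.927) → (42.060,5.492) → (68.698,73.532). Open path.

**Shape 2** — `<line>` line segment, stroke `#000000` → engrave (S141, F3945). Machine vertices: (141.982,108.079) → (41.488,8.421). Open path.

G21
G90
G0 X141.996 Y74.927
M3 S141
G01 X42.060 Y5.492 F3945
G01 X68.698 Y73.532
G0 X141.982 Y108.079
M3 S141
G01 X41.488 Y8.421 F3945
M5
G0 X0.000 Y0.000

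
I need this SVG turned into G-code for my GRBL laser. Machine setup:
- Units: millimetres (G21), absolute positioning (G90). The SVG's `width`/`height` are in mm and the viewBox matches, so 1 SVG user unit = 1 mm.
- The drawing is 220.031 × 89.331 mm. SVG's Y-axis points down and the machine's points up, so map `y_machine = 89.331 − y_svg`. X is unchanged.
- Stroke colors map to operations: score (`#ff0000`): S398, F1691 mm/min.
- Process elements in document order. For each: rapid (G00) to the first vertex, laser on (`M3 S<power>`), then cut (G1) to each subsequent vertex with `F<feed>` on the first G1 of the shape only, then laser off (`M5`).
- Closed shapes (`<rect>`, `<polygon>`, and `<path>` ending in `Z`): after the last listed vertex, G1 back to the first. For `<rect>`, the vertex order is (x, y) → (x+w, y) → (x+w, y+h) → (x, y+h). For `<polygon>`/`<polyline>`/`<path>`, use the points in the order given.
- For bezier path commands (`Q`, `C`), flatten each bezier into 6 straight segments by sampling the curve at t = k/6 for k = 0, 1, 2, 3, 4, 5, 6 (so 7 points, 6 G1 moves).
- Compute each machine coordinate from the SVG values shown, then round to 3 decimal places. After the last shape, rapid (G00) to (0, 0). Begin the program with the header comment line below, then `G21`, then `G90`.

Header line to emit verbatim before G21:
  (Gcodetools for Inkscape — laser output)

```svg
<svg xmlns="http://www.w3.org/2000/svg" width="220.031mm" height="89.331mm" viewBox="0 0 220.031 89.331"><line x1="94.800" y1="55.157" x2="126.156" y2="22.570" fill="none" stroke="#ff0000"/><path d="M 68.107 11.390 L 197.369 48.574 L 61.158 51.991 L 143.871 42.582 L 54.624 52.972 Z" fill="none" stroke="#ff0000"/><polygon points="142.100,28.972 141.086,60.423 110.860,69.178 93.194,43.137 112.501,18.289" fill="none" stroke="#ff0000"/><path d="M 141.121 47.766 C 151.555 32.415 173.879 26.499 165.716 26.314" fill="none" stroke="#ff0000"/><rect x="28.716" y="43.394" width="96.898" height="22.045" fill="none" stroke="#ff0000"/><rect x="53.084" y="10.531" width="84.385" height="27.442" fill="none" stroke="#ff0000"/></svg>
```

(Gcodetools for Inkscape — laser output)
G21
G90
G00 X94.800 Y34.174
M3 S398
G1 X126.156 Y66.761 F1691
M5
G00 X68.107 Y77.941
M3 S398
G1 X197.369 Y40.757 F1691
G1 X61.158 Y37.340
G1 X143.871 Y46.749
G1 X54.624 Y36.359
G1 X68.107 Y77.941
M5
G00 X142.100 Y60.359
M3 S398
G1 X141.086 Y28.908 F1691
G1 X110.860 Y20.153
G1 X93.194 Y46.194
G1 X112.501 Y71.042
G1 X142.100 Y60.359
M5
G00 X141.121 Y41.565
M3 S398
G1 X147.133 Y48.471 F1691
G1 X153.949 Y53.908
G1 X160.392 Y57.978
G1 X165.286 Y60.784
G1 X167.453 Y62.430
G1 X165.716 Y63.017
M5
G00 X28.716 Y45.937
M3 S398
G1 X125.614 Y45.937 F1691
G1 X125.614 Y23.892
G1 X28.716 Y23.892
G1 X28.716 Y45.937
M5
G00 X53.084 Y78.800
M3 S398
G1 X137.469 Y78.800 F1691
G1 X137.469 Y51.358
G1 X53.084 Y51.358
G1 X53.084 Y78.800
M5
G00 X0.000 Y0.000

1 u = 1 mm; y_m = 89.331 − y.

[1] `<line>` line segment, #ff0000→score S398 F1691: (94.800,34.174) → (126.156,66.761)

[2] `<path>` closed polygon, #ff0000→score S398 F1691: (68.107,77.941) → (197.369,40.757) → (61.158,37.340) → (143.871,46.749) → (54.624,36.359) → (68.107,77.941) (closed)

[3] `<polygon>` regular polygon, #ff0000→score S398 F1691: (142.100,60.359) → (141.086,28.908) → (110.860,20.153) → (93.194,46.194) → (112.501,71.042) → (142.100,60.359) (closed)

[4] `<path>` cubic bezier, #ff0000→score S398 F1691: (141.121,41.565) → (147.133,48.471) → (153.949,53.908) → (160.392,57.978) → (165.286,60.784) → (167.453,62.430) → (165.716,63.017)

[5] `<rect>` rectangle, #ff0000→score S398 F1691: (28.716,45.937) → (125.614,45.937) → (125.614,23.892) → (28.716,23.892) → (28.716,45.937) (closed)

[6] `<rect>` rectangle, #ff0000→score S398 F1691: (53.084,78.800) → (137.469,78.800) → (137.469,51.358) → (53.084,51.358) → (53.084,78.800) (closed)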